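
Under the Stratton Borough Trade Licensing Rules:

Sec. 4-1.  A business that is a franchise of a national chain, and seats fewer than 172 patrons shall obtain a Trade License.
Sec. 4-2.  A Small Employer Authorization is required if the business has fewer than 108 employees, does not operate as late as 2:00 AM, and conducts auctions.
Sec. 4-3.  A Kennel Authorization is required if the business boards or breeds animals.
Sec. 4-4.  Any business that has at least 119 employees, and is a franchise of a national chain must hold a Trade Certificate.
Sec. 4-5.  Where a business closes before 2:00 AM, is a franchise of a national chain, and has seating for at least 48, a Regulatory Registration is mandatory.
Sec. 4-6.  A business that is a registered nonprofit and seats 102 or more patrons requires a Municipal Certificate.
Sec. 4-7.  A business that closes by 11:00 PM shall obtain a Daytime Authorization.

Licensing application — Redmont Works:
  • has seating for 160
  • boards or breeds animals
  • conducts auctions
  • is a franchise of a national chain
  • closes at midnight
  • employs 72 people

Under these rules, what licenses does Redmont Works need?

Kennel Authorization, Regulatory Registration, Small Employer Authorization, Trade License

Sec. 4-1. is a franchise of a national chain; seating 160 < 172 → Trade License required.
Sec. 4-2. employees 72 < 108; closes midnight, at/before 2:00 AM; conducts auctions → Small Employer Authorization required.
Sec. 4-3. boards or breeds animals → Kennel Authorization required.
Sec. 4-4. employees 72 < 119; is a franchise of a national chain → Trade Certificate not required.
Sec. 4-5. closes midnight, at/before 2:00 AM; is a franchise of a national chain; seating 160 ≥ 48 → Regulatory Registration required.
Sec. 4-6. is a franchise of a national chain (not: is a registered nonprofit); seating 160 ≥ 102 → Municipal Certificate not required.
Sec. 4-7. closes midnight, after 11:00 PM → Daytime Authorization not required.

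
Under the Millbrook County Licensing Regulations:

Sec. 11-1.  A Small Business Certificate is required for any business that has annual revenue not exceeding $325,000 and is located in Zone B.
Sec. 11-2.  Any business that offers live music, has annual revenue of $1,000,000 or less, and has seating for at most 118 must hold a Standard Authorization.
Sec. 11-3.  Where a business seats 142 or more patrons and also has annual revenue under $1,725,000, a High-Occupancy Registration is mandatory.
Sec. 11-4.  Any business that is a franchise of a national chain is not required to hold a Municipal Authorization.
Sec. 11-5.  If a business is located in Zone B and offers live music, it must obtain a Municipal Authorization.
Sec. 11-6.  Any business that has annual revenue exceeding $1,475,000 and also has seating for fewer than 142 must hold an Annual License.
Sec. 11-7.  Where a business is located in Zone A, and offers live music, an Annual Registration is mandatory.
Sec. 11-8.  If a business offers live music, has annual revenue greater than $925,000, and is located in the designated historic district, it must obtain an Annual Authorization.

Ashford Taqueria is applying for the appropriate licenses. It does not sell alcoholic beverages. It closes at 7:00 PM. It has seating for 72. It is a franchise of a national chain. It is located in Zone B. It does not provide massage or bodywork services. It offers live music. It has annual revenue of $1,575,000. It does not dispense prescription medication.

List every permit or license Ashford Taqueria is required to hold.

Annual License

Sec. 11-1. revenue $1,575,000 > $325,000; is located in Zone B → Small Business Certificate not required.
Sec. 11-2. offers live music; revenue $1,575,000 > $1,000,000; seating 72 ≤ 118 → Standard Authorization not required.
Sec. 11-3. seating 72 < 142; revenue $1,575,000 < $1,725,000 → High-Occupancy Registration not required.
Sec. 11-4. is a franchise of a national chain → exempt from Municipal Authorization.
Sec. 11-5. is located in Zone B; offers live music → Municipal Authorization required.
Sec. 11-6. revenue $1,575,000 > $1,475,000; seating 72 < 142 → Annual License required.
Sec. 11-7. is located in Zone B (not: is located in Zone A); offers live music → Annual Registration not required.
Sec. 11-8. offers live music; revenue $1,575,000 > $925,000; is located in Zone B (not: is located in the designated historic district) → Annual Authorization not required.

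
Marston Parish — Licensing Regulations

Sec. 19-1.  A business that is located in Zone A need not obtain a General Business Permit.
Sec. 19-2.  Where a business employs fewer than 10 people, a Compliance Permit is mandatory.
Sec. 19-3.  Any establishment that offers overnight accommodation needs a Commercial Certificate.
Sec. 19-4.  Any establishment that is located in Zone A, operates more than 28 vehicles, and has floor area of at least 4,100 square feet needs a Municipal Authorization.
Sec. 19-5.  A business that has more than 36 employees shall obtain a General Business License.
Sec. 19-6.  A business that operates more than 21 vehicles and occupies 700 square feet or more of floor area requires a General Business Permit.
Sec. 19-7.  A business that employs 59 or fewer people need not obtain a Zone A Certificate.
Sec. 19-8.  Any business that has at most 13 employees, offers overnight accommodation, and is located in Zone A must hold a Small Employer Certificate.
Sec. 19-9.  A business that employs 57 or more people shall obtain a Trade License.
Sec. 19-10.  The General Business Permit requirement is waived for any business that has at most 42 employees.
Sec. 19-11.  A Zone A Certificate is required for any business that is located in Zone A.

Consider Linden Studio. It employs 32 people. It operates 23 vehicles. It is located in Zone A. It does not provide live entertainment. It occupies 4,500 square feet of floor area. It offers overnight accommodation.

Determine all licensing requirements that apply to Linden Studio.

Commercial Certificate

Sec. 19-1. is located in Zone A → exempt from General Business Permit.
Sec. 19-2. employees 32 ≥ 10 → Compliance Permit not required.
Sec. 19-3. offers overnight accommodation → Commercial Certificate required.
Sec. 19-4. is located in Zone A; vehicles 23 ≤ 28; floor area 4,500 square feet ≥ 4,100 square feet → Municipal Authorization not required.
Sec. 19-5. employees 32 ≤ 36 → General Business License not required.
Sec. 19-6. vehicles 23 > 21; floor area 4,500 square feet ≥ 700 square feet → General Business Permit required.
Sec. 19-7. employees 32 ≤ 59 → exempt from Zone A Certificate.
Sec. 19-8. employees 32 > 13; offers overnight accommodation; is located in Zone A → Small Employer Certificate not required.
Sec. 19-9. employees 32 < 57 → Trade License not required.
Sec. 19-10. employees 32 ≤ 42 → exempt from General Business Permit.
Sec. 19-11. is located in Zone A → Zone A Certificate required.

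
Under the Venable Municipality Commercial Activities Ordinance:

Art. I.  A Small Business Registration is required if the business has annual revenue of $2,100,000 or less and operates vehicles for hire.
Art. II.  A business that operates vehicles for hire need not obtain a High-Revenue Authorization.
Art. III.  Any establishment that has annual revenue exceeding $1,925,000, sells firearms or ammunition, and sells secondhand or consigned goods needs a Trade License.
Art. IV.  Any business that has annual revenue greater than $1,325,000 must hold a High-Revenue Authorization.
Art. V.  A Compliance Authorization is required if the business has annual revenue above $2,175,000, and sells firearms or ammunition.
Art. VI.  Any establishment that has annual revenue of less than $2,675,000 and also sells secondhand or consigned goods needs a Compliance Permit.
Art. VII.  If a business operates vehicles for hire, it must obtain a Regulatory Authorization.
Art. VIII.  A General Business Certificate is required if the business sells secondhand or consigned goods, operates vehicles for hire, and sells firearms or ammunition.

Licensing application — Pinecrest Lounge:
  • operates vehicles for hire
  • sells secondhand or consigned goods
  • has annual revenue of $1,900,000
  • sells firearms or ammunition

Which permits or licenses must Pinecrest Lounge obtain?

Compliance Permit, General Business Certificate, Regulatory Authorization, Small Business Registration

Art. I. revenue $1,900,000 ≤ $2,100,000; operates vehicles for hire → Small Business Registration required.
Art. II. operates vehicles for hire → exempt from High-Revenue Authorization.
Art. III. revenue $1,900,000 ≤ $1,925,000; sells firearms or ammunition; sells secondhand or consigned goods → Trade License not required.
Art. IV. revenue $1,900,000 > $1,325,000 → High-Revenue Authorization required.
Art. V. revenue $1,900,000 ≤ $2,175,000; sells firearms or ammunition → Compliance Authorization not required.
Art. VI. revenue $1,900,000 < $2,675,000; sells secondhand or consigned goods → Compliance Permit required.
Art. VII. operates vehicles for hire → Regulatory Authorization required.
Art. VIII. sells secondhand or consigned goods; operates vehicles for hire; sells firearms or ammunition → General Business Certificate required.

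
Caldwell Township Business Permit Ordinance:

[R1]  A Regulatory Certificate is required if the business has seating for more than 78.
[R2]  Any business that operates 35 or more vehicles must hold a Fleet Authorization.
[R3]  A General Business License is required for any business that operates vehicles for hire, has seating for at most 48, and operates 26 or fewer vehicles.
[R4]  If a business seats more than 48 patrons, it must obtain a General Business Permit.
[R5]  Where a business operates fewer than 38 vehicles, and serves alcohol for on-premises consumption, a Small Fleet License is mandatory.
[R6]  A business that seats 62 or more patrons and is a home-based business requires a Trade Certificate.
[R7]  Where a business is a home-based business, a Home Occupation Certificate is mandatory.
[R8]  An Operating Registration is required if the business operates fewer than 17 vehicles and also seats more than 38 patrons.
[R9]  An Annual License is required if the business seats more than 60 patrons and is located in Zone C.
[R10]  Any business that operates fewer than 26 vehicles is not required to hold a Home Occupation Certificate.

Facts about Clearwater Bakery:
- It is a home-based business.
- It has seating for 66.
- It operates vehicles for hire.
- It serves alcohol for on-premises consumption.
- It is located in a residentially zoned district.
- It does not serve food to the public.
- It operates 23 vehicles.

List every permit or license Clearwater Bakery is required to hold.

General Business Permit, Small Fleet License, Trade Certificate

[R1] seating 66 ≤ 78 → Regulatory Certificate not required.
[R2] vehicles 23 < 35 → Fleet Authorization not required.
[R3] operates vehicles for hire; seating 66 > 48; vehicles 23 ≤ 26 → General Business License not required.
[R4] seating 66 > 48 → General Business Permit required.
[R5] vehicles 23 < 38; serves alcohol for on-premises consumption → Small Fleet License required.
[R6] seating 66 ≥ 62; is a home-based business → Trade Certificate required.
[R7] is a home-based business → Home Occupation Certificate required.
[R8] vehicles 23 ≥ 17; seating 66 > 38 → Operating Registration not required.
[R9] seating 66 > 60; is located in a residentially zoned district (not: is located in Zone C) → Annual License not required.
[R10] vehicles 23 < 26 → exempt from Home Occupation Certificate.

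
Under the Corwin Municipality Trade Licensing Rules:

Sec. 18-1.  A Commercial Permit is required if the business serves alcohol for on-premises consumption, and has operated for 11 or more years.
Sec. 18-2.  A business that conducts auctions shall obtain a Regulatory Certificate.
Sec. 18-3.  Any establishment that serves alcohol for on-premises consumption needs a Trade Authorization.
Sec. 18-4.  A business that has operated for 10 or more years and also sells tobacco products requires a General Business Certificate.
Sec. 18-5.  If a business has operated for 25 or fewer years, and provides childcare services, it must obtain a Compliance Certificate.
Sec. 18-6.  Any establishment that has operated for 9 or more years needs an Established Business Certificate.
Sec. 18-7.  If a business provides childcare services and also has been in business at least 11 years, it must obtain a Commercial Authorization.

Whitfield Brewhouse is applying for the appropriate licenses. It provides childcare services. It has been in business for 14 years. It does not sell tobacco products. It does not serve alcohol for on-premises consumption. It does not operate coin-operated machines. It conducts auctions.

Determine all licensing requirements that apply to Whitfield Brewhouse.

Commercial Authorization, Compliance Certificate, Established Business Certificate, Regulatory Certificate

Sec. 18-1. does not serve alcohol for on-premises consumption; years in business 14 ≥ 11 → Commercial Permit not required.
Sec. 18-2. conducts auctions → Regulatory Certificate required.
Sec. 18-3. does not serve alcohol for on-premises consumption → Trade Authorization not required.
Sec. 18-4. years in business 14 ≥ 10; does not sell tobacco products → General Business Certificate not required.
Sec. 18-5. years in business 14 ≤ 25; provides childcare services → Compliance Certificate required.
Sec. 18-6. years in business 14 ≥ 9 → Established Business Certificate required.
Sec. 18-7. provides childcare services; years in business 14 ≥ 11 → Commercial Authorization required.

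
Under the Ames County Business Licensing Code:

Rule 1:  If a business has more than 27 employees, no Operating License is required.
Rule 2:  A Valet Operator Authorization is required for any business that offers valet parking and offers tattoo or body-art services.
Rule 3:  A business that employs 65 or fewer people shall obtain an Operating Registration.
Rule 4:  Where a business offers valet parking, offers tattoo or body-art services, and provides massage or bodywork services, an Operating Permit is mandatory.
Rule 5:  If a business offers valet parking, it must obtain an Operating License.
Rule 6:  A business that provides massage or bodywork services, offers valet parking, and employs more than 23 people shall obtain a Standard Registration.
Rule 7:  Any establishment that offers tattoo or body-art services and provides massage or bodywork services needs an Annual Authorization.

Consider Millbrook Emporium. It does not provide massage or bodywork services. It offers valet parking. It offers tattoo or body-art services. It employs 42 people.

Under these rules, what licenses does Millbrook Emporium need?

Operating Registration, Valet Operator Authorization

Rule 1: employees 42 > 27 → exempt from Operating License.
Rule 2: offers valet parking; offers tattoo or body-art services → Valet Operator Authorization required.
Rule 3: employees 42 ≤ 65 → Operating Registration required.
Rule 4: offers valet parking; offers tattoo or body-art services; does not provide massage or bodywork services → Operating Permit not required.
Rule 5: offers valet parking → Operating License required.
Rule 6: does not provide massage or bodywork services; offers valet parking; employees 42 > 23 → Standard Registration not required.
Rule 7: offers tattoo or body-art services; does not provide massage or bodywork services → Annual Authorization not required.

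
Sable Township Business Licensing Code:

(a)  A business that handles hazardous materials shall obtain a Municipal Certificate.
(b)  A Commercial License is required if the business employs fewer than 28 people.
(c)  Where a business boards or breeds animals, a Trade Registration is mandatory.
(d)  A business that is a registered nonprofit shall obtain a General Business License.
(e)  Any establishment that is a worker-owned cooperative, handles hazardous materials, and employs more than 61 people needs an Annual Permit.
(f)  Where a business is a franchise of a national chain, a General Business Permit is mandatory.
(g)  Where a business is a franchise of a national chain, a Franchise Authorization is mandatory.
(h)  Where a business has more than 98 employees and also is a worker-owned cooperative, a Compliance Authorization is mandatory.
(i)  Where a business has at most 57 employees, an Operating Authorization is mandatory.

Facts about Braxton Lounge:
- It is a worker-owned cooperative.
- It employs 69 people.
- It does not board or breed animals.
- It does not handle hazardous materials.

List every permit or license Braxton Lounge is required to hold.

None

(a) does not handle hazardous materials → Municipal Certificate not required.
(b) employees 69 ≥ 28 → Commercial License not required.
(c) does not board or breed animals → Trade Registration not required.
(d) is a worker-owned cooperative (not: is a registered nonprofit) → General Business License not required.
(e) is a worker-owned cooperative; does not handle hazardous materials; employees 69 > 61 → Annual Permit not required.
(f) is a worker-owned cooperative (not: is a franchise of a national chain) → General Business Permit not required.
(g) is a worker-owned cooperative (not: is a franchise of a national chain) → Franchise Authorization not required.
(h) employees 69 ≤ 98; is a worker-owned cooperative → Compliance Authorization not required.
(i) employees 69 > 57 → Operating Authorization not required.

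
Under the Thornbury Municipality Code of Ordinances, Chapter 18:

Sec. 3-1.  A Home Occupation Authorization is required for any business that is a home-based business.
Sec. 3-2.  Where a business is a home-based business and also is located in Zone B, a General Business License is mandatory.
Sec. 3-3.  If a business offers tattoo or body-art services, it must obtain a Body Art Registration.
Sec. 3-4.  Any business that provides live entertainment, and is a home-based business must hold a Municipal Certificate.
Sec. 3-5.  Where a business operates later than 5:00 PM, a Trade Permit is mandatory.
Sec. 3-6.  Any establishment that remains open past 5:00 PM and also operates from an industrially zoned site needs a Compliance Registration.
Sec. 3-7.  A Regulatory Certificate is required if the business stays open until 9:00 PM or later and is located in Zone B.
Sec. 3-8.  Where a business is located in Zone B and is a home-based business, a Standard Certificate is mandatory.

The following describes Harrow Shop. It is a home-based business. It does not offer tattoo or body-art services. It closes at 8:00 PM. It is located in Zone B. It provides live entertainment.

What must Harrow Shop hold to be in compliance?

Sec. 3-1. is a home-based business → Home Occupation Authorization required.
Sec. 3-2. is a home-based business; is located in Zone B → General Business License required.
Sec. 3-3. does not offer tattoo or body-art services → Body Art Registration not required.
Sec. 3-4. provides live entertainment; is a home-based business → Municipal Certificate required.
Sec. 3-5. closes 8:00 PM, after 5:00 PM → Trade Permit required.
Sec. 3-6. closes 8:00 PM, after 5:00 PM; is a home-based business (not: operates from an industrially zoned site) → Compliance Registration not required.
Sec. 3-7. closes 8:00 PM, at/before 9:00 PM; is located in Zone B → Regulatory Certificate not required.
Sec. 3-8. is located in Zone B; is a home-based business → Standard Certificate required.

General Business License, Home Occupation Authorization, Municipal Certificate, Standard Certificate, Trade Permit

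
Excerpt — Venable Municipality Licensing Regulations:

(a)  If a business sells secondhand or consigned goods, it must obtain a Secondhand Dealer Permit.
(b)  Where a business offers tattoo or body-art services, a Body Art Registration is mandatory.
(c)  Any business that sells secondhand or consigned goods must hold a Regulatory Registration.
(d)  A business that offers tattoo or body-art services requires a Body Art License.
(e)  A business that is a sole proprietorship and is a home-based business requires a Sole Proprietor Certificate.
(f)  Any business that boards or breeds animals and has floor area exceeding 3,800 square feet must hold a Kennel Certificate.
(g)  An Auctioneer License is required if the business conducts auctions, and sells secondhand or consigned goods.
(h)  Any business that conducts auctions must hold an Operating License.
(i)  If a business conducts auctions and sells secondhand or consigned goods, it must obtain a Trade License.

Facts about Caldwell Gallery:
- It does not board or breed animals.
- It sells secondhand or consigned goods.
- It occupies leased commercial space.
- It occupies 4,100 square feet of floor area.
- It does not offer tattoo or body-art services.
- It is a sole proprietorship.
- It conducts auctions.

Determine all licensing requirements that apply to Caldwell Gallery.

Auctioneer License, Operating License, Regulatory Registration, Secondhand Dealer Permit, Trade License

(a) sells secondhand or consigned goods → Secondhand Dealer Permit required.
(b) does not offer tattoo or body-art services → Body Art Registration not required.
(c) sells secondhand or consigned goods → Regulatory Registration required.
(d) does not offer tattoo or body-art services → Body Art License not required.
(e) is a sole proprietorship; occupies leased commercial space (not: is a home-based business) → Sole Proprietor Certificate not required.
(f) does not board or breed animals; floor area 4,100 square feet > 3,800 square feet → Kennel Certificate not required.
(g) conducts auctions; sells secondhand or consigned goods → Auctioneer License required.
(h) conducts auctions → Operating License required.
(i) conducts auctions; sells secondhand or consigned goods → Trade License required.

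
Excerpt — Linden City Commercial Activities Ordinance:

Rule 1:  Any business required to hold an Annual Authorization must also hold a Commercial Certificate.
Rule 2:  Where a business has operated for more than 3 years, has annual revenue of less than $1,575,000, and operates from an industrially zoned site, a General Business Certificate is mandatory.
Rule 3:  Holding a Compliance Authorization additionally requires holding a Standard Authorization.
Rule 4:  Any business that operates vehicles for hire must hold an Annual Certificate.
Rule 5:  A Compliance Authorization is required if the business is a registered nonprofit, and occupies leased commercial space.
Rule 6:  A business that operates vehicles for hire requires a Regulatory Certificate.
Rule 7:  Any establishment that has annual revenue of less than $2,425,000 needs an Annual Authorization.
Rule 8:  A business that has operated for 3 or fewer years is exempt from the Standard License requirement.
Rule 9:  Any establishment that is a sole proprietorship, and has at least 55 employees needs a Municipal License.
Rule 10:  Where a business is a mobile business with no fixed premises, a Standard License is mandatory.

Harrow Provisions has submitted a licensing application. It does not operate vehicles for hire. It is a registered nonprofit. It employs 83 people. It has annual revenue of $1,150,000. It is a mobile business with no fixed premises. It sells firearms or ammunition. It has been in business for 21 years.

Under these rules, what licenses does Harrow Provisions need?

Annual Authorization, Commercial Certificate, Standard License

Rule 1: Annual Authorization is required → Commercial Certificate also required.
Rule 2: years in business 21 > 3; revenue $1,150,000 < $1,575,000; is a mobile business with no fixed premises (not: operates from an industrially zoned site) → General Business Certificate not required.
Rule 3: Compliance Authorization is not required → no effect.
Rule 4: does not operate vehicles for hire → Annual Certificate not required.
Rule 5: is a registered nonprofit; is a mobile business with no fixed premises (not: occupies leased commercial space) → Compliance Authorization not required.
Rule 6: does not operate vehicles for hire → Regulatory Certificate not required.
Rule 7: revenue $1,150,000 < $2,425,000 → Annual Authorization required.
Rule 8: years in business 21 > 3 → Standard License exemption does not apply.
Rule 9: is a registered nonprofit (not: is a sole proprietorship); employees 83 ≥ 55 → Municipal License not required.
Rule 10: is a mobile business with no fixed premises → Standard License required.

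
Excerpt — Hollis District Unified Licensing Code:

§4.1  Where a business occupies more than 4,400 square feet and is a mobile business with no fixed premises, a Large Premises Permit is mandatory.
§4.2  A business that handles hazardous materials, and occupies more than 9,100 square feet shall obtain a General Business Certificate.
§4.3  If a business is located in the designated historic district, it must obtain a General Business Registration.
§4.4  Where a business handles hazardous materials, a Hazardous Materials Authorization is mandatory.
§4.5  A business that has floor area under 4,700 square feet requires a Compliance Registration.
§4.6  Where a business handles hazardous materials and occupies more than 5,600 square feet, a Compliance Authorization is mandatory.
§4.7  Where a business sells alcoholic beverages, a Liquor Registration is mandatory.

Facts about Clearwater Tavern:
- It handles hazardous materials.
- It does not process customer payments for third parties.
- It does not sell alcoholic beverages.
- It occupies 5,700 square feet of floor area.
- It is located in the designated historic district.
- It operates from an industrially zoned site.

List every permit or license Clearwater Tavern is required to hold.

§4.1 floor area 5,700 square feet > 4,400 square feet; operates from an industrially zoned site (not: is a mobile business with no fixed premises) → Large Premises Permit not required.
§4.2 handles hazardous materials; floor area 5,700 square feet ≤ 9,100 square feet → General Business Certificate not required.
§4.3 is located in the designated historic district → General Business Registration required.
§4.4 handles hazardous materials → Hazardous Materials Authorization required.
§4.5 floor area 5,700 square feet ≥ 4,700 square feet → Compliance Registration not required.
§4.6 handles hazardous materials; floor area 5,700 square feet > 5,600 square feet → Compliance Authorization required.
§4.7 does not sell alcoholic beverages → Liquor Registration not required.

Compliance Authorization, General Business Registration, Hazardous Materials Authorization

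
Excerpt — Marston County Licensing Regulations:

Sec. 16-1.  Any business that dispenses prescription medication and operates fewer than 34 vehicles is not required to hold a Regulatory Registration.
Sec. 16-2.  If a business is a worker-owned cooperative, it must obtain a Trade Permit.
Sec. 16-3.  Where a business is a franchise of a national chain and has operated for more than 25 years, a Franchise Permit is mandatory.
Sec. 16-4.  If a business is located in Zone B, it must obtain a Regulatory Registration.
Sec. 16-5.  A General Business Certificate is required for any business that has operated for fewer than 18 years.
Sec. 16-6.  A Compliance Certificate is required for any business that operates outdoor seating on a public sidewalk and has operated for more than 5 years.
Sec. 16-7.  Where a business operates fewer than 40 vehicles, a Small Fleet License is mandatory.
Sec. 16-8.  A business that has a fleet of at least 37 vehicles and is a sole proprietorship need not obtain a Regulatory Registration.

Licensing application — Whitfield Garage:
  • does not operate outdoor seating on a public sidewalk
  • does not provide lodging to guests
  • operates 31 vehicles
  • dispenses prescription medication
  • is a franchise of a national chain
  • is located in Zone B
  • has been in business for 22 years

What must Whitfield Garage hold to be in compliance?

Small Fleet License

Sec. 16-1. dispenses prescription medication; vehicles 31 < 34 → exempt from Regulatory Registration.
Sec. 16-2. is a franchise of a national chain (not: is a worker-owned cooperative) → Trade Permit not required.
Sec. 16-3. is a franchise of a national chain; years in business 22 ≤ 25 → Franchise Permit not required.
Sec. 16-4. is located in Zone B → Regulatory Registration required.
Sec. 16-5. years in business 22 ≥ 18 → General Business Certificate not required.
Sec. 16-6. does not operate outdoor seating on a public sidewalk; years in business 22 > 5 → Compliance Certificate not required.
Sec. 16-7. vehicles 31 < 40 → Small Fleet License required.
Sec. 16-8. vehicles 31 < 37; is a franchise of a national chain (not: is a sole proprietorship) → Regulatory Registration exemption does not apply.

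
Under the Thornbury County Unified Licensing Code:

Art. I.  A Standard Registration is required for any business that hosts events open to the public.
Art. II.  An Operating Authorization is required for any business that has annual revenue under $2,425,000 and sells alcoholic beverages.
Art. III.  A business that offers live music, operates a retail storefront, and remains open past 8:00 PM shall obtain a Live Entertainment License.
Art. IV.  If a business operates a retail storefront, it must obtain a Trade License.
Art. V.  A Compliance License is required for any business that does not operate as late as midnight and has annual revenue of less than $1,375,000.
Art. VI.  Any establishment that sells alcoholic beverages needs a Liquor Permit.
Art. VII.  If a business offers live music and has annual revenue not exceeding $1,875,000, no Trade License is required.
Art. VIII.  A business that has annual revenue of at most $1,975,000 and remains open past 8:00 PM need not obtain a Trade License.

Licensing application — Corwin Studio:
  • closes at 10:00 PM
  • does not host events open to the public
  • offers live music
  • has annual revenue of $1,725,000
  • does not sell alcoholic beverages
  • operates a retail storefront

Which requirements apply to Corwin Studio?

Live Entertainment License

Art. I. does not host events open to the public → Standard Registration not required.
Art. II. revenue $1,725,000 < $2,425,000; does not sell alcoholic beverages → Operating Authorization not required.
Art. III. offers live music; operates a retail storefront; closes 10:00 PM, after 8:00 PM → Live Entertainment License required.
Art. IV. operates a retail storefront → Trade License required.
Art. V. closes 10:00 PM, at/before midnight; revenue $1,725,000 ≥ $1,375,000 → Compliance License not required.
Art. VI. does not sell alcoholic beverages → Liquor Permit not required.
Art. VII. offers live music; revenue $1,725,000 ≤ $1,875,000 → exempt from Trade License.
Art. VIII. revenue $1,725,000 ≤ $1,975,000; closes 10:00 PM, after 8:00 PM → exempt from Trade License.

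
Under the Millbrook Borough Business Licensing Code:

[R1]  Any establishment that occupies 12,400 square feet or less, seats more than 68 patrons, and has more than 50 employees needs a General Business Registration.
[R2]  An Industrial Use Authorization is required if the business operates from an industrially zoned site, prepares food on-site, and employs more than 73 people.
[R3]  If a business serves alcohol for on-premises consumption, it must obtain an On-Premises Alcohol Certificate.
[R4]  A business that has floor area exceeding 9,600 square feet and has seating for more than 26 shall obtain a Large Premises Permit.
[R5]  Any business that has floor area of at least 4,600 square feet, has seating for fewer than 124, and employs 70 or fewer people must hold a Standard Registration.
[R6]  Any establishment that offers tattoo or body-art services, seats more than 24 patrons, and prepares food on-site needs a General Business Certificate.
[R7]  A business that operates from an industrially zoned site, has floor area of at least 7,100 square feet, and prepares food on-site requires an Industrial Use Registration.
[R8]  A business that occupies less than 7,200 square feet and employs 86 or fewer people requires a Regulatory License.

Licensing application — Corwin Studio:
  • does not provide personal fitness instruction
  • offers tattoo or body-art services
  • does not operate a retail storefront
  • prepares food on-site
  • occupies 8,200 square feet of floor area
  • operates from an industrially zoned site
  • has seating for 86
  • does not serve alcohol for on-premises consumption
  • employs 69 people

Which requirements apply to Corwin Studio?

[R1] floor area 8,200 square feet ≤ 12,400 square feet; seating 86 > 68; employees 69 > 50 → General Business Registration required.
[R2] operates from an industrially zoned site; prepares food on-site; employees 69 ≤ 73 → Industrial Use Authorization not required.
[R3] does not serve alcohol for on-premises consumption → On-Premises Alcohol Certificate not required.
[R4] floor area 8,200 square feet ≤ 9,600 square feet; seating 86 > 26 → Large Premises Permit not required.
[R5] floor area 8,200 square feet ≥ 4,600 square feet; seating 86 < 124; employees 69 ≤ 70 → Standard Registration required.
[R6] offers tattoo or body-art services; seating 86 > 24; prepares food on-site → General Business Certificate required.
[R7] operates from an industrially zoned site; floor area 8,200 square feet ≥ 7,100 square feet; prepares food on-site → Industrial Use Registration required.
[R8] floor area 8,200 square feet ≥ 7,200 square feet; employees 69 ≤ 86 → Regulatory License not required.

General Business Certificate, General Business Registration, Industrial Use Registration, Standard Registration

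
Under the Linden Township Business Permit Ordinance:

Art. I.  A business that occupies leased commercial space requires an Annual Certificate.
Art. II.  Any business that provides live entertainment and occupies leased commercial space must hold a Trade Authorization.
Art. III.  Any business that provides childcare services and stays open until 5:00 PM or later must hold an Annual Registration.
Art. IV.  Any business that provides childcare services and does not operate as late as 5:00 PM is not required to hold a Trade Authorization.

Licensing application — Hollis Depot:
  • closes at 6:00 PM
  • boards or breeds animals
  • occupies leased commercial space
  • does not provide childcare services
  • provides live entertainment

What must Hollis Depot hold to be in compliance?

Annual Certificate, Trade Authorization

Art. I. occupies leased commercial space → Annual Certificate required.
Art. II. provides live entertainment; occupies leased commercial space → Trade Authorization required.
Art. III. does not provide childcare services; closes 6:00 PM, after 5:00 PM → Annual Registration not required.
Art. IV. does not provide childcare services; closes 6:00 PM, after 5:00 PM → Trade Authorization exemption does not apply.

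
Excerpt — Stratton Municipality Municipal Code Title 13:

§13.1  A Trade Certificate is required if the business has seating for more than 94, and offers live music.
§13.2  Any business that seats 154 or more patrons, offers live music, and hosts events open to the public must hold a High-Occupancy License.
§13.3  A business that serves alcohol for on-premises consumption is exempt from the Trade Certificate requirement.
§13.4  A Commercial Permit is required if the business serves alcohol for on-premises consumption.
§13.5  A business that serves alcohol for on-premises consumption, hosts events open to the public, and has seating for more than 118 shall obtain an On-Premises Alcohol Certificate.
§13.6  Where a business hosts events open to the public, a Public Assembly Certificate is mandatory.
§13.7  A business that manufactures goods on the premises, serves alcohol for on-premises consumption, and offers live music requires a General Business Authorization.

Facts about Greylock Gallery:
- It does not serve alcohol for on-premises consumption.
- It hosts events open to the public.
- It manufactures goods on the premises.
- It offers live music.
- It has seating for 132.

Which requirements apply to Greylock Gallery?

§13.1 seating 132 > 94; offers live music → Trade Certificate required.
§13.2 seating 132 < 154; offers live music; hosts events open to the public → High-Occupancy License not required.
§13.3 does not serve alcohol for on-premises consumption → Trade Certificate exemption does not apply.
§13.4 does not serve alcohol for on-premises consumption → Commercial Permit not required.
§13.5 does not serve alcohol for on-premises consumption; hosts events open to the public; seating 132 > 118 → On-Premises Alcohol Certificate not required.
§13.6 hosts events open to the public → Public Assembly Certificate required.
§13.7 manufactures goods on the premises; does not serve alcohol for on-premises consumption; offers live music → General Business Authorization not required.

Public Assembly Certificate, Trade Certificate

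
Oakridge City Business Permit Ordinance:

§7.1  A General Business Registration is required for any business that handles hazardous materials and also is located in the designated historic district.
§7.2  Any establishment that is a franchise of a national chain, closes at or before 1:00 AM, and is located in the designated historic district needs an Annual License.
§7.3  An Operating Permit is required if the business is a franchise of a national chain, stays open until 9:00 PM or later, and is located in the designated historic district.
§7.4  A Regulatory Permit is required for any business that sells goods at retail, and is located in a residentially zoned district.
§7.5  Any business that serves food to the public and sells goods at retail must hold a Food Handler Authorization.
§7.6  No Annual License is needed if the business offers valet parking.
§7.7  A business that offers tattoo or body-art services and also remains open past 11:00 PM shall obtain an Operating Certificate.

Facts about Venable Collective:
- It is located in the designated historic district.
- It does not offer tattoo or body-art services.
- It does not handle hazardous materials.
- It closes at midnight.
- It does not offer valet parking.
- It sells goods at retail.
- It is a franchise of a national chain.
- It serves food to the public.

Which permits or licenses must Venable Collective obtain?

§7.1 does not handle hazardous materials; is located in the designated historic district → General Business Registration not required.
§7.2 is a franchise of a national chain; closes midnight, at/before 1:00 AM; is located in the designated historic district → Annual License required.
§7.3 is a franchise of a national chain; closes midnight, after 9:00 PM; is located in the designated historic district → Operating Permit required.
§7.4 sells goods at retail; is located in the designated historic district (not: is located in a residentially zoned district) → Regulatory Permit not required.
§7.5 serves food to the public; sells goods at retail → Food Handler Authorization required.
§7.6 does not offer valet parking → Annual License exemption does not apply.
§7.7 does not offer tattoo or body-art services; closes midnight, after 11:00 PM → Operating Certificate not required.

Annual License, Food Handler Authorization, Operating Permit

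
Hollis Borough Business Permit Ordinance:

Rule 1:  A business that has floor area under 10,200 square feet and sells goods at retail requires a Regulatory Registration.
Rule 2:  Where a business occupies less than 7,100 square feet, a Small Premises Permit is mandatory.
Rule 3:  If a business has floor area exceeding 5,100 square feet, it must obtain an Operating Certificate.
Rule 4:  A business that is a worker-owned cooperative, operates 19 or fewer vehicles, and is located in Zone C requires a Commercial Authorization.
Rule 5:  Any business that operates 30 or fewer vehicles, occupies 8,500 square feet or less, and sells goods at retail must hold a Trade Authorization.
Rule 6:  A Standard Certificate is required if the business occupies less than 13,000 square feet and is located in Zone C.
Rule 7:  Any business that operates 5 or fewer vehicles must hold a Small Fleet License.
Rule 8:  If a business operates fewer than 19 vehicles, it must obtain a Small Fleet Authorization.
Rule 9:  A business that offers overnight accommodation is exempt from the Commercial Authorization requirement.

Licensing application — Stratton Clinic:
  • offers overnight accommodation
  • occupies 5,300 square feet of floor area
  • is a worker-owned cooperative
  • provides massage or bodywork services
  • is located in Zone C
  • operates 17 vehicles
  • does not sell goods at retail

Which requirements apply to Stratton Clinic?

Rule 1: floor area 5,300 square feet < 10,200 square feet; does not sell goods at retail → Regulatory Registration not required.
Rule 2: floor area 5,300 square feet < 7,100 square feet → Small Premises Permit required.
Rule 3: floor area 5,300 square feet > 5,100 square feet → Operating Certificate required.
Rule 4: is a worker-owned cooperative; vehicles 17 ≤ 19; is located in Zone C → Commercial Authorization required.
Rule 5: vehicles 17 ≤ 30; floor area 5,300 square feet ≤ 8,500 square feet; does not sell goods at retail → Trade Authorization not required.
Rule 6: floor area 5,300 square feet < 13,000 square feet; is located in Zone C → Standard Certificate required.
Rule 7: vehicles 17 > 5 → Small Fleet License not required.
Rule 8: vehicles 17 < 19 → Small Fleet Authorization required.
Rule 9: offers overnight accommodation → exempt from Commercial Authorization.

Operating Certificate, Small Fleet Authorization, Small Premises Permit, Standard Certificate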